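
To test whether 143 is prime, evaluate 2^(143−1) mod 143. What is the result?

114

2^1 ≡ 2 (mod 143)
2^2 ≡ 2^2 = 4 ≡ 4 (mod 143)
2^4 ≡ 4^2 = 16 ≡ 16 (mod 143)
2^8 ≡ 16^2 = 256 ≡ 113 (mod 143)
2^16 ≡ 113^2 = 12769 ≡ 42 (mod 143)
2^32 ≡ 42^2 = 1764 ≡ 48 (mod 143)
2^64 ≡ 48^2 = 2304 ≡ 16 (mod 143)
2^128 ≡ 16^2 = 256 ≡ 113 (mod 143)
142 = 128 + 8 + 4 + 2 in binary powers of 2.
So 2^142 ≡ 113 · 113 · 16 · 4 ≡ 114 (mod 143).
Since 114 ≠ 1, base 2 is a Fermat witness: 143 is composite.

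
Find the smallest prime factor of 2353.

13

2353 is odd.
Digit sum 13, not divisible by 3.
Ends in 3: not divisible by 5.
7: 2353 = 7·336 + 1
11: 2353 = 11·213 + 10
13: 2353 = 13·181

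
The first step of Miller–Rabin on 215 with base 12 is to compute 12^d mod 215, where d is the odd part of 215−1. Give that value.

215 − 1 = 214 = 2^1 · 107, so d = 107.
12^1 ≡ 12 (mod 215)
12^2 ≡ 12^2 = 144 ≡ 144 (mod 215)
12^4 ≡ 144^2 = 20736 ≡ 96 (mod 215)
12^8 ≡ 96^2 = 9216 ≡ 186 (mod 215)
12^16 ≡ 186^2 = 34596 ≡ 196 (mod 215)
12^32 ≡ 196^2 = 38416 ≡ 146 (mod 215)
12^64 ≡ 146^2 = 21316 ≡ 31 (mod 215)
107 = 64 + 32 + 8 + 2 + 1 in binary powers of 2.
So 12^107 ≡ 31 · 146 · 186 · 144 · 12 ≡ 28 (mod 215).
Squaring chain: 28; never reaches −1, so base 12 is a Miller–Rabin witness that 215 is composite.

28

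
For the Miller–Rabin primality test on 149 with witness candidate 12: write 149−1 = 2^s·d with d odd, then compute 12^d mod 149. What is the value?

149 − 1 = 148 = 2^2 · 37, so d = 37.
12^1 ≡ 12 (mod 149)
12^2 ≡ 12^2 = 144 ≡ 144 (mod 149)
12^4 ≡ 144^2 = 20736 ≡ 25 (mod 149)
12^8 ≡ 25^2 = 625 ≡ 29 (mod 149)
12^16 ≡ 29^2 = 841 ≡ 96 (mod 149)
12^32 ≡ 96^2 = 9216 ≡ 127 (mod 149)
37 = 32 + 4 + 1 in binary powers of 2.
So 12^37 ≡ 127 · 25 · 12 ≡ 105 (mod 149).
Squaring chain: 105 → 148; reaches −1, so base 12 does not prove 149 composite.

105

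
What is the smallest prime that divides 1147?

31

1147 is odd.
Digit sum 13, not divisible by 3.
Ends in 7: not divisible by 5.
7: 1147 = 7·163 + 6
11: 1147 = 11·104 + 3
13: 1147 = 13·88 + 3
17: 1147 = 17·67 + 8
19: 1147 = 19·60 + 7
23: 1147 = 23·49 + 20
29: 1147 = 29·39 + 16
31: 1147 = 31·37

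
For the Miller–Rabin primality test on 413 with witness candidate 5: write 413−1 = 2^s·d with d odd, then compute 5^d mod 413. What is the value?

19

413 − 1 = 412 = 2^2 · 103, so d = 103.
5^1 ≡ 5 (mod 413)
5^2 ≡ 5^2 = 25 ≡ 25 (mod 413)
5^4 ≡ 25^2 = 625 ≡ 212 (mod 413)
5^8 ≡ 212^2 = 44944 ≡ 340 (mod 413)
5^16 ≡ 340^2 = 115600 ≡ 373 (mod 413)
5^32 ≡ 373^2 = 139129 ≡ 361 (mod 413)
5^64 ≡ 361^2 = 130321 ≡ 226 (mod 413)
103 = 64 + 32 + 4 + 2 + 1 in binary powers of 2.
So 5^103 ≡ 226 · 361 · 212 · 25 · 5 ≡ 19 (mod 413).
Squaring chain: 19 → 361; never reaches −1, so base 5 is a Miller–Rabin witness that 413 is composite.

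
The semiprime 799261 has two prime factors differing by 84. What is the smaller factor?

Since p = q + 84, we have 799261 = q(q + 84), so q² + 84q − 799261 = 0.
Discriminant: 84² + 4·799261 = 7056 + 3197044 = 3204100; √3204100 = 1790.
q = (−84 + 1790)/2 = 853, and p = q + 84 = 937.
Check: 853 · 937 = 799261.

853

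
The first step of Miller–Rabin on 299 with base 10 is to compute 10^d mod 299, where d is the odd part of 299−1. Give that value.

299 − 1 = 298 = 2^1 · 149, so d = 149.
10^1 ≡ 10 (mod 299)
10^2 ≡ 10^2 = 100 ≡ 100 (mod 299)
10^4 ≡ 100^2 = 10000 ≡ 133 (mod 299)
10^8 ≡ 133^2 = 17689 ≡ 48 (mod 299)
10^16 ≡ 48^2 = 2304 ≡ 211 (mod 299)
10^32 ≡ 211^2 = 44521 ≡ 269 (mod 299)
10^64 ≡ 269^2 = 72361 ≡ 3 (mod 299)
10^128 ≡ 3^2 = 9 ≡ 9 (mod 299)
149 = 128 + 16 + 4 + 1 in binary powers of 2.
So 10^149 ≡ 9 · 211 · 133 · 10 ≡ 17 (mod 299).
Squaring chain: 17; never reaches −1, so base 10 is a Miller–Rabin witness that 299 is composite.

17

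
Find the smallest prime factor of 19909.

19909 is odd.
Digit sum 28, not divisible by 3.
Ends in 9: not divisible by 5.
7: 19909 = 7·2844 + 1
11: 19909 = 11·1809 + 10
13: 19909 = 13·1531 + 6
17: 19909 = 17·1171 + 2
19: 19909 = 19·1047 + 16
23: 19909 = 23·865 + 14
29: 19909 = 29·686 + 15
31: 19909 = 31·642 + 7
37: 19909 = 37·538 + 3
41: 19909 = 41·485 + 24
43: 19909 = 43·463

43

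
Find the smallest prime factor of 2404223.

2404223 is odd.
Digit sum 17, not divisible by 3.
Ends in 3: not divisible by 5.
7: 2404223 = 7·343460 + 3
11: 2404223 = 11·218565 + 8
13: 2404223 = 13·184940 + 3
17: 2404223 = 17·141424 + 15
19: 2404223 = 19·126538 + 1
23: 2404223 = 23·104531 + 10
29: 2404223 = 29·82904 + 7
31: 2404223 = 31·77555 + 18
37: 2404223 = 37·64979

37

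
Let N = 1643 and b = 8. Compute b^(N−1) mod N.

8^1 ≡ 8 (mod 1643)
8^2 ≡ 8^2 = 64 ≡ 64 (mod 1643)
8^4 ≡ 64^2 = 4096 ≡ 810 (mod 1643)
8^8 ≡ 810^2 = 656100 ≡ 543 (mod 1643)
8^16 ≡ 543^2 = 294849 ≡ 752 (mod 1643)
8^32 ≡ 752^2 = 565504 ≡ 312 (mod 1643)
8^64 ≡ 312^2 = 97344 ≡ 407 (mod 1643)
8^128 ≡ 407^2 = 165649 ≡ 1349 (mod 1643)
8^256 ≡ 1349^2 = 1819801 ≡ 1000 (mod 1643)
8^512 ≡ 1000^2 = 1000000 ≡ 1056 (mod 1643)
8^1024 ≡ 1056^2 = 1115136 ≡ 1182 (mod 1643)
1642 = 1024 + 512 + 64 + 32 + 8 + 2 in binary powers of 2.
So 8^1642 ≡ 1182 · 1056 · 407 · 312 · 543 · 64 ≡ 250 (mod 1643).
Since 250 ≠ 1, base 8 is a Fermat witness: 1643 is composite.

250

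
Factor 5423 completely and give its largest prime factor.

29

5423 = 11 · 493
493 = 17 · 29
29 is prime.
So 5423 = 11 · 17 · 29; the largest prime factor is 29.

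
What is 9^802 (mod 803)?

356

9^1 ≡ 9 (mod 803)
9^2 ≡ 9^2 = 81 ≡ 81 (mod 803)
9^4 ≡ 81^2 = 6561 ≡ 137 (mod 803)
9^8 ≡ 137^2 = 18769 ≡ 300 (mod 803)
9^16 ≡ 300^2 = 90000 ≡ 64 (mod 803)
9^32 ≡ 64^2 = 4096 ≡ 81 (mod 803)
9^64 ≡ 81^2 = 6561 ≡ 137 (mod 803)
9^128 ≡ 137^2 = 18769 ≡ 300 (mod 803)
9^256 ≡ 300^2 = 90000 ≡ 64 (mod 803)
9^512 ≡ 64^2 = 4096 ≡ 81 (mod 803)
802 = 512 + 256 + 32 + 2 in binary powers of 2.
So 9^802 ≡ 81 · 64 · 81 · 81 ≡ 356 (mod 803).
Since 356 ≠ 1, base 9 is a Fermat witness: 803 is composite.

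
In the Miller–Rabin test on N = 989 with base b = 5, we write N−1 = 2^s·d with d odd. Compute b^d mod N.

989 − 1 = 988 = 2^2 · 247, so d = 247.
5^1 ≡ 5 (mod 989)
5^2 ≡ 5^2 = 25 ≡ 25 (mod 989)
5^4 ≡ 25^2 = 625 ≡ 625 (mod 989)
5^8 ≡ 625^2 = 390625 ≡ 959 (mod 989)
5^16 ≡ 959^2 = 919681 ≡ 900 (mod 989)
5^32 ≡ 900^2 = 810000 ≡ 9 (mod 989)
5^64 ≡ 9^2 = 81 ≡ 81 (mod 989)
5^128 ≡ 81^2 = 6561 ≡ 627 (mod 989)
247 = 128 + 64 + 32 + 16 + 4 + 2 + 1 in binary powers of 2.
So 5^247 ≡ 627 · 81 · 9 · 900 · 625 · 25 · 5 ≡ 89 (mod 989).
Squaring chain: 89 → 9; never reaches −1, so base 5 is a Miller–Rabin witness that 989 is composite.

89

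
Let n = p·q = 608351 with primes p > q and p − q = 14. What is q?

773

Since p = q + 14, we have 608351 = q(q + 14), so q² + 14q − 608351 = 0.
Discriminant: 14² + 4·608351 = 196 + 2433404 = 2433600; √2433600 = 1560.
q = (−14 + 1560)/2 = 773, and p = q + 14 = 787.
Check: 773 · 787 = 608351.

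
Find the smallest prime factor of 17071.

17071 is odd.
Digit sum 16, not divisible by 3.
Ends in 1: not divisible by 5.
7: 17071 = 7·2438 + 5
11: 17071 = 11·1551 + 10
13: 17071 = 13·1313 + 2
17: 17071 = 17·1004 + 3
19: 17071 = 19·898 + 9
23: 17071 = 23·742 + 5
29: 17071 = 29·588 + 19
31: 17071 = 31·550 + 21
37: 17071 = 37·461 + 14
41: 17071 = 41·416 + 15
43: 17071 = 43·397

43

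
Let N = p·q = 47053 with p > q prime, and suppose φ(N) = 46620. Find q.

211

φ(n) = (p−1)(q−1) = n − (p+q) + 1, so p + q = 47053 − 46620 + 1 = 434.
p and q are the roots of t² − 434t + 47053 = 0.
Discriminant: 434² − 4·47053 = 188356 − 188212 = 144; √144 = 12.
q = (434 − 12)/2 = 211, p = (434 + 12)/2 = 223.
Check: 211 · 223 = 47053.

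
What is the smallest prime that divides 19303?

97

19303 is odd.
Digit sum 16, not divisible by 3.
Ends in 3: not divisible by 5.
7: 19303 = 7·2757 + 4
11: 19303 = 11·1754 + 9
13: 19303 = 13·1484 + 11
17: 19303 = 17·1135 + 8
19: 19303 = 19·1015 + 18
23: 19303 = 23·839 + 6
29: 19303 = 29·665 + 18
31: 19303 = 31·622 + 21
37: 19303 = 37·521 + 26
41: 19303 = 41·470 + 33
43: 19303 = 43·448 + 39
47: 19303 = 47·410 + 33
53: 19303 = 53·364 + 11
59: 19303 = 59·327 + 10
61: 19303 = 61·316 + 27
67: 19303 = 67·288 + 7
71: 19303 = 71·271 + 62
73: 19303 = 73·264 + 31
79: 19303 = 79·244 + 27
83: 19303 = 83·232 + 47
89: 19303 = 89·216 + 79
97: 19303 = 97·199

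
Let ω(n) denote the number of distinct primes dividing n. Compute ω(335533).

335533 = 11^2 · 2773
2773 = 47 · 59
335533 = 11^2 · 47 · 59, which has 3 distinct prime factors.

3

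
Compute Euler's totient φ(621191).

596160

Factor: 621191 = 41 · 109 · 139.
φ(621191) = (41−1) · (109−1) · (139−1) = 40 · 108 · 138 = 596160.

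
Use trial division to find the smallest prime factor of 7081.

73

7081 is odd.
Digit sum 16, not divisible by 3.
Ends in 1: not divisible by 5.
7: 7081 = 7·1011 + 4
11: 7081 = 11·643 + 8
13: 7081 = 13·544 + 9
17: 7081 = 17·416 + 9
19: 7081 = 19·372 + 13
23: 7081 = 23·307 + 20
29: 7081 = 29·244 + 5
31: 7081 = 31·228 + 13
37: 7081 = 37·191 + 14
41: 7081 = 41·172 + 29
43: 7081 = 43·164 + 29
47: 7081 = 47·150 + 31
53: 7081 = 53·133 + 32
59: 7081 = 59·120 + 1
61: 7081 = 61·116 + 5
67: 7081 = 67·105 + 46
71: 7081 = 71·99 + 52
73: 7081 = 73·97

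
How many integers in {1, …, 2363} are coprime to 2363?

2208

Factor: 2363 = 17 · 139.
φ(2363) = (17−1) · (139−1) = 16 · 138 = 2208.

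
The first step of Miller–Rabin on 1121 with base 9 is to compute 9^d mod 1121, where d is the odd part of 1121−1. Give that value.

264

1121 − 1 = 1120 = 2^5 · 35, so d = 35.
9^1 ≡ 9 (mod 1121)
9^2 ≡ 9^2 = 81 ≡ 81 (mod 1121)
9^4 ≡ 81^2 = 6561 ≡ 956 (mod 1121)
9^8 ≡ 956^2 = 913936 ≡ 321 (mod 1121)
9^16 ≡ 321^2 = 103041 ≡ 1030 (mod 1121)
9^32 ≡ 1030^2 = 1060900 ≡ 434 (mod 1121)
35 = 32 + 2 + 1 in binary powers of 2.
So 9^35 ≡ 434 · 81 · 9 ≡ 264 (mod 1121).
Squaring chain: 264 → 194 → 643 → 921 → 765; never reaches −1, so base 9 is a Miller–Rabin witness that 1121 is composite.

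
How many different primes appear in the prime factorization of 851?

851 = 23 · 37
851 = 23 · 37, which has 2 distinct prime factors.

2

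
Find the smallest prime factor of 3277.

3277 is odd.
Digit sum 19, not divisible by 3.
Ends in 7: not divisible by 5.
7: 3277 = 7·468 + 1
11: 3277 = 11·297 + 10
13: 3277 = 13·252 + 1
17: 3277 = 17·192 + 13
19: 3277 = 19·172 + 9
23: 3277 = 23·142 + 11
29: 3277 = 29·113

29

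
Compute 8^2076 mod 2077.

8^1 ≡ 8 (mod 2077)
8^2 ≡ 8^2 = 64 ≡ 64 (mod 2077)
8^4 ≡ 64^2 = 4096 ≡ 2019 (mod 2077)
8^8 ≡ 2019^2 = 4076361 ≡ 1287 (mod 2077)
8^16 ≡ 1287^2 = 1656369 ≡ 1000 (mod 2077)
8^32 ≡ 1000^2 = 1000000 ≡ 963 (mod 2077)
8^64 ≡ 963^2 = 927369 ≡ 1027 (mod 2077)
8^128 ≡ 1027^2 = 1054729 ≡ 1690 (mod 2077)
8^256 ≡ 1690^2 = 2856100 ≡ 225 (mod 2077)
8^512 ≡ 225^2 = 50625 ≡ 777 (mod 2077)
8^1024 ≡ 777^2 = 603729 ≡ 1399 (mod 2077)
8^2048 ≡ 1399^2 = 1957201 ≡ 667 (mod 2077)
2076 = 2048 + 16 + 8 + 4 in binary powers of 2.
So 8^2076 ≡ 667 · 1000 · 1287 · 2019 ≡ 349 (mod 2077).
Since 349 ≠ 1, base 8 is a Fermat witness: 2077 is composite.

349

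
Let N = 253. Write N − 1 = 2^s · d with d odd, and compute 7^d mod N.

253 − 1 = 252 = 2^2 · 63, so d = 63.
7^1 ≡ 7 (mod 253)
7^2 ≡ 7^2 = 49 ≡ 49 (mod 253)
7^4 ≡ 49^2 = 2401 ≡ 124 (mod 253)
7^8 ≡ 124^2 = 15376 ≡ 196 (mod 253)
7^16 ≡ 196^2 = 38416 ≡ 213 (mod 253)
7^32 ≡ 213^2 = 45369 ≡ 82 (mod 253)
63 = 32 + 16 + 8 + 4 + 2 + 1 in binary powers of 2.
So 7^63 ≡ 82 · 213 · 196 · 124 · 49 · 7 ≡ 57 (mod 253).
Squaring chain: 57 → 213; never reaches −1, so base 7 is a Miller–Rabin witness that 253 is composite.

57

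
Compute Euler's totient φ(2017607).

Factor: 2017607 = 71 · 157 · 181.
φ(2017607) = (71−1) · (157−1) · (181−1) = 70 · 156 · 180 = 1965600.

1965600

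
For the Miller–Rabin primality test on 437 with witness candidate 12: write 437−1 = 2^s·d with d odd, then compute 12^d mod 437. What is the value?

278

437 − 1 = 436 = 2^2 · 109, so d = 109.
12^1 ≡ 12 (mod 437)
12^2 ≡ 12^2 = 144 ≡ 144 (mod 437)
12^4 ≡ 144^2 = 20736 ≡ 197 (mod 437)
12^8 ≡ 197^2 = 38809 ≡ 353 (mod 437)
12^16 ≡ 353^2 = 124609 ≡ 64 (mod 437)
12^32 ≡ 64^2 = 4096 ≡ 163 (mod 437)
12^64 ≡ 163^2 = 26569 ≡ 349 (mod 437)
109 = 64 + 32 + 8 + 4 + 1 in binary powers of 2.
So 12^109 ≡ 349 · 163 · 353 · 197 · 12 ≡ 278 (mod 437).
Squaring chain: 278 → 372; never reaches −1, so base 12 is a Miller–Rabin witness that 437 is composite.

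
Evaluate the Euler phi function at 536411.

Factor: 536411 = 47 · 101 · 113.
φ(536411) = (47−1) · (101−1) · (113−1) = 46 · 100 · 112 = 515200.

515200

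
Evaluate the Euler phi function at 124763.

113920

Factor: 124763 = 17 · 41 · 179.
φ(124763) = (17−1) · (41−1) · (179−1) = 16 · 40 · 178 = 113920.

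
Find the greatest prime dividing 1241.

73

1241 = 17 · 73
73 is prime.
So 1241 = 17 · 73; the largest prime factor is 73.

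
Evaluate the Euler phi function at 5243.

Factor: 5243 = 7^2 · 107.
φ(5243) = 7^1·(7−1) · (107−1) = 42 · 106 = 4452.

4452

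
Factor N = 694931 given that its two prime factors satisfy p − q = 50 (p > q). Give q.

Since p = q + 50, we have 694931 = q(q + 50), so q² + 50q − 694931 = 0.
Discriminant: 50² + 4·694931 = 2500 + 2779724 = 2782224; √2782224 = 1668.
q = (−50 + 1668)/2 = 809, and p = q + 50 = 859.
Check: 809 · 859 = 694931.

809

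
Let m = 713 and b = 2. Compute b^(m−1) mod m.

2^1 ≡ 2 (mod 713)
2^2 ≡ 2^2 = 4 ≡ 4 (mod 713)
2^4 ≡ 4^2 = 16 ≡ 16 (mod 713)
2^8 ≡ 16^2 = 256 ≡ 256 (mod 713)
2^16 ≡ 256^2 = 65536 ≡ 653 (mod 713)
2^32 ≡ 653^2 = 426409 ≡ 35 (mod 713)
2^64 ≡ 35^2 = 1225 ≡ 512 (mod 713)
2^128 ≡ 512^2 = 262144 ≡ 473 (mod 713)
2^256 ≡ 473^2 = 223729 ≡ 560 (mod 713)
2^512 ≡ 560^2 = 313600 ≡ 593 (mod 713)
712 = 512 + 128 + 64 + 8 in binary powers of 2.
So 2^712 ≡ 593 · 473 · 512 · 256 ≡ 624 (mod 713).
Since 624 ≠ 1, base 2 is a Fermat witness: 713 is composite.

624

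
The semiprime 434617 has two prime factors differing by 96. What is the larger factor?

709

Since p = q + 96, we have 434617 = q(q + 96), so q² + 96q − 434617 = 0.
Discriminant: 96² + 4·434617 = 9216 + 1738468 = 1747684; √1747684 = 1322.
q = (−96 + 1322)/2 = 613, and p = q + 96 = 709.
Check: 613 · 709 = 434617.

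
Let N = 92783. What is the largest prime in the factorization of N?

73

92783 = 31 · 2993
2993 = 41 · 73
73 is prime.
So 92783 = 31 · 41 · 73; the largest prime factor is 73.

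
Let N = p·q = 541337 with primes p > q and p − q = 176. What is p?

829

Since p = q + 176, we have 541337 = q(q + 176), so q² + 176q − 541337 = 0.
Discriminant: 176² + 4·541337 = 30976 + 2165348 = 2196324; √2196324 = 1482.
q = (−176 + 1482)/2 = 653, and p = q + 176 = 829.
Check: 653 · 829 = 541337.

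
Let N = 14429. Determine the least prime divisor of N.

14429 is odd.
Digit sum 20, not divisible by 3.
Ends in 9: not divisible by 5.
7: 14429 = 7·2061 + 2
11: 14429 = 11·1311 + 8
13: 14429 = 13·1109 + 12
17: 14429 = 17·848 + 13
19: 14429 = 19·759 + 8
23: 14429 = 23·627 + 8
29: 14429 = 29·497 + 16
31: 14429 = 31·465 + 14
37: 14429 = 37·389 + 36
41: 14429 = 41·351 + 38
43: 14429 = 43·335 + 24
47: 14429 = 47·307

47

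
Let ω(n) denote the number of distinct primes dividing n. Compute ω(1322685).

6

1322685 = 3^2 · 146965
146965 = 5 · 29393
29393 = 7 · 4199
4199 = 13 · 323
323 = 17 · 19
1322685 = 3^2 · 5 · 7 · 13 · 17 · 19, which has 6 distinct prime factors.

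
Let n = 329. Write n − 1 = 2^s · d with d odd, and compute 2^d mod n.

25

329 − 1 = 328 = 2^3 · 41, so d = 41.
2^1 ≡ 2 (mod 329)
2^2 ≡ 2^2 = 4 ≡ 4 (mod 329)
2^4 ≡ 4^2 = 16 ≡ 16 (mod 329)
2^8 ≡ 16^2 = 256 ≡ 256 (mod 329)
2^16 ≡ 256^2 = 65536 ≡ 65 (mod 329)
2^32 ≡ 65^2 = 4225 ≡ 277 (mod 329)
41 = 32 + 8 + 1 in binary powers of 2.
So 2^41 ≡ 277 · 256 · 2 ≡ 25 (mod 329).
Squaring chain: 25 → 296 → 102; never reaches −1, so base 2 is a Miller–Rabin witness that 329 is composite.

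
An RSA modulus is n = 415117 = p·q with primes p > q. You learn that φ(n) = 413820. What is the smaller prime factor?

571

φ(n) = (p−1)(q−1) = n − (p+q) + 1, so p + q = 415117 − 413820 + 1 = 1298.
p and q are the roots of t² − 1298t + 415117 = 0.
Discriminant: 1298² − 4·415117 = 1684804 − 1660468 = 24336; √24336 = 156.
q = (1298 − 156)/2 = 571, p = (1298 + 156)/2 = 727.
Check: 571 · 727 = 415117.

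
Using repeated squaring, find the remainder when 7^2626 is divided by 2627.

7^1 ≡ 7 (mod 2627)
7^2 ≡ 7^2 = 49 ≡ 49 (mod 2627)
7^4 ≡ 49^2 = 2401 ≡ 2401 (mod 2627)
7^8 ≡ 2401^2 = 5764801 ≡ 1163 (mod 2627)
7^16 ≡ 1163^2 = 1352569 ≡ 2291 (mod 2627)
7^32 ≡ 2291^2 = 5248681 ≡ 2562 (mod 2627)
7^64 ≡ 2562^2 = 6563844 ≡ 1598 (mod 2627)
7^128 ≡ 1598^2 = 2553604 ≡ 160 (mod 2627)
7^256 ≡ 160^2 = 25600 ≡ 1957 (mod 2627)
7^512 ≡ 1957^2 = 3829849 ≡ 2310 (mod 2627)
7^1024 ≡ 2310^2 = 5336100 ≡ 663 (mod 2627)
7^2048 ≡ 663^2 = 439569 ≡ 860 (mod 2627)
2626 = 2048 + 512 + 64 + 2 in binary powers of 2.
So 7^2626 ≡ 860 · 2310 · 1598 · 49 ≡ 774 (mod 2627).
Since 774 ≠ 1, base 7 is a Fermat witness: 2627 is composite.

774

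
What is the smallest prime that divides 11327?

47

11327 is odd.
Digit sum 14, not divisible by 3.
Ends in 7: not divisible by 5.
7: 11327 = 7·1618 + 1
11: 11327 = 11·1029 + 8
13: 11327 = 13·871 + 4
17: 11327 = 17·666 + 5
19: 11327 = 19·596 + 3
23: 11327 = 23·492 + 11
29: 11327 = 29·390 + 17
31: 11327 = 31·365 + 12
37: 11327 = 37·306 + 5
41: 11327 = 41·276 + 11
43: 11327 = 43·263 + 18
47: 11327 = 47·241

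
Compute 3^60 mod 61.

1

3^1 ≡ 3 (mod 61)
3^2 ≡ 3^2 = 9 ≡ 9 (mod 61)
3^4 ≡ 9^2 = 81 ≡ 20 (mod 61)
3^8 ≡ 20^2 = 400 ≡ 34 (mod 61)
3^16 ≡ 34^2 = 1156 ≡ 58 (mod 61)
3^32 ≡ 58^2 = 3364 ≡ 9 (mod 61)
60 = 32 + 16 + 8 + 4 in binary powers of 2.
So 3^60 ≡ 9 · 58 · 34 · 20 ≡ 1 (mod 61).
Since the result is 1, base 3 gives no evidence that 61 is composite.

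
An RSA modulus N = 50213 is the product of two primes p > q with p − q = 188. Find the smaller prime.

149

Since p = q + 188, we have 50213 = q(q + 188), so q² + 188q − 50213 = 0.
Discriminant: 188² + 4·50213 = 35344 + 200852 = 236196; √236196 = 486.
q = (−188 + 486)/2 = 149, and p = q + 188 = 337.
Check: 149 · 337 = 50213.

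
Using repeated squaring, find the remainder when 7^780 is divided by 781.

45

7^1 ≡ 7 (mod 781)
7^2 ≡ 7^2 = 49 ≡ 49 (mod 781)
7^4 ≡ 49^2 = 2401 ≡ 58 (mod 781)
7^8 ≡ 58^2 = 3364 ≡ 240 (mod 781)
7^16 ≡ 240^2 = 57600 ≡ 587 (mod 781)
7^32 ≡ 587^2 = 344569 ≡ 148 (mod 781)
7^64 ≡ 148^2 = 21904 ≡ 36 (mod 781)
7^128 ≡ 36^2 = 1296 ≡ 515 (mod 781)
7^256 ≡ 515^2 = 265225 ≡ 466 (mod 781)
7^512 ≡ 466^2 = 217156 ≡ 38 (mod 781)
780 = 512 + 256 + 8 + 4 in binary powers of 2.
So 7^780 ≡ 38 · 466 · 240 · 58 ≡ 45 (mod 781).
Since 45 ≠ 1, base 7 is a Fermat witness: 781 is composite.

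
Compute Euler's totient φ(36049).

32016

Factor: 36049 = 13 · 47 · 59.
φ(36049) = (13−1) · (47−1) · (59−1) = 12 · 46 · 58 = 32016.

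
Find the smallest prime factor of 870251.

23

870251 is odd.
Digit sum 23, not divisible by 3.
Ends in 1: not divisible by 5.
7: 870251 = 7·124321 + 4
11: 870251 = 11·79113 + 8
13: 870251 = 13·66942 + 5
17: 870251 = 17·51191 + 4
19: 870251 = 19·45802 + 13
23: 870251 = 23·37837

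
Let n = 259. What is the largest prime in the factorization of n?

37

259 = 7 · 37
37 is prime.
So 259 = 7 · 37; the largest prime factor is 37.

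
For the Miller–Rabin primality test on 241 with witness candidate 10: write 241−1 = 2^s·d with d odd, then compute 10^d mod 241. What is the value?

240

241 − 1 = 240 = 2^4 · 15, so d = 15.
10^1 ≡ 10 (mod 241)
10^2 ≡ 10^2 = 100 ≡ 100 (mod 241)
10^4 ≡ 100^2 = 10000 ≡ 119 (mod 241)
10^8 ≡ 119^2 = 14161 ≡ 183 (mod 241)
15 = 8 + 4 + 2 + 1 in binary powers of 2.
So 10^15 ≡ 183 · 119 · 100 · 10 ≡ 240 (mod 241).
Since 10^d ≡ 240 (mod 241), base 10 does not prove 241 composite.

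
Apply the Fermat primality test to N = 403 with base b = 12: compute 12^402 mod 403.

66

12^1 ≡ 12 (mod 403)
12^2 ≡ 12^2 = 144 ≡ 144 (mod 403)
12^4 ≡ 144^2 = 20736 ≡ 183 (mod 403)
12^8 ≡ 183^2 = 33489 ≡ 40 (mod 403)
12^16 ≡ 40^2 = 1600 ≡ 391 (mod 403)
12^32 ≡ 391^2 = 152881 ≡ 144 (mod 403)
12^64 ≡ 144^2 = 20736 ≡ 183 (mod 403)
12^128 ≡ 183^2 = 33489 ≡ 40 (mod 403)
12^256 ≡ 40^2 = 1600 ≡ 391 (mod 403)
402 = 256 + 128 + 16 + 2 in binary powers of 2.
So 12^402 ≡ 391 · 40 · 391 · 144 ≡ 66 (mod 403).
Since 66 ≠ 1, base 12 is a Fermat witness: 403 is composite.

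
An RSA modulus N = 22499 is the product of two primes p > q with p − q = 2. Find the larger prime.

151

Since p = q + 2, we have 22499 = q(q + 2), so q² + 2q − 22499 = 0.
Discriminant: 2² + 4·22499 = 4 + 89996 = 90000; √90000 = 300.
q = (−2 + 300)/2 = 149, and p = q + 2 = 151.
Check: 149 · 151 = 22499.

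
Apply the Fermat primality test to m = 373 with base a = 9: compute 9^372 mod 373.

1

9^1 ≡ 9 (mod 373)
9^2 ≡ 9^2 = 81 ≡ 81 (mod 373)
9^4 ≡ 81^2 = 6561 ≡ 220 (mod 373)
9^8 ≡ 220^2 = 48400 ≡ 283 (mod 373)
9^16 ≡ 283^2 = 80089 ≡ 267 (mod 373)
9^32 ≡ 267^2 = 71289 ≡ 46 (mod 373)
9^64 ≡ 46^2 = 2116 ≡ 251 (mod 373)
9^128 ≡ 251^2 = 63001 ≡ 337 (mod 373)
9^256 ≡ 337^2 = 113569 ≡ 177 (mod 373)
372 = 256 + 64 + 32 + 16 + 4 in binary powers of 2.
So 9^372 ≡ 177 · 251 · 46 · 267 · 220 ≡ 1 (mod 373).
Since the result is 1, base 9 gives no evidence that 373 is composite.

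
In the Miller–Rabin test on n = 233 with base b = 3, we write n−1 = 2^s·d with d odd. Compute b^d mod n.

221

233 − 1 = 232 = 2^3 · 29, so d = 29.
3^1 ≡ 3 (mod 233)
3^2 ≡ 3^2 = 9 ≡ 9 (mod 233)
3^4 ≡ 9^2 = 81 ≡ 81 (mod 233)
3^8 ≡ 81^2 = 6561 ≡ 37 (mod 233)
3^16 ≡ 37^2 = 1369 ≡ 204 (mod 233)
29 = 16 + 8 + 4 + 1 in binary powers of 2.
So 3^29 ≡ 204 · 37 · 81 · 3 ≡ 221 (mod 233).
Squaring chain: 221 → 144 → 232; reaches −1, so base 3 does not prove 233 composite.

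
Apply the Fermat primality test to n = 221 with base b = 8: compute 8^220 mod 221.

118

8^1 ≡ 8 (mod 221)
8^2 ≡ 8^2 = 64 ≡ 64 (mod 221)
8^4 ≡ 64^2 = 4096 ≡ 118 (mod 221)
8^8 ≡ 118^2 = 13924 ≡ 1 (mod 221)
8^16 ≡ 1^2 = 1 ≡ 1 (mod 221)
8^32 ≡ 1^2 = 1 ≡ 1 (mod 221)
8^64 ≡ 1^2 = 1 ≡ 1 (mod 221)
8^128 ≡ 1^2 = 1 ≡ 1 (mod 221)
220 = 128 + 64 + 16 + 8 + 4 in binary powers of 2.
So 8^220 ≡ 1 · 1 · 1 · 1 · 118 ≡ 118 (mod 221).
Since 118 ≠ 1, base 8 is a Fermat witness: 221 is composite.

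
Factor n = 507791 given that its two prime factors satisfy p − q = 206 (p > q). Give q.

Since p = q + 206, we have 507791 = q(q + 206), so q² + 206q − 507791 = 0.
Discriminant: 206² + 4·507791 = 42436 + 2031164 = 2073600; √2073600 = 1440.
q = (−206 + 1440)/2 = 617, and p = q + 206 = 823.
Check: 617 · 823 = 507791.

617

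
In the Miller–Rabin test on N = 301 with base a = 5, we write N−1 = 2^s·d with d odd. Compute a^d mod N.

301 − 1 = 300 = 2^2 · 75, so d = 75.
5^1 ≡ 5 (mod 301)
5^2 ≡ 5^2 = 25 ≡ 25 (mod 301)
5^4 ≡ 25^2 = 625 ≡ 23 (mod 301)
5^8 ≡ 23^2 = 529 ≡ 228 (mod 301)
5^16 ≡ 228^2 = 51984 ≡ 212 (mod 301)
5^32 ≡ 212^2 = 44944 ≡ 95 (mod 301)
5^64 ≡ 95^2 = 9025 ≡ 296 (mod 301)
75 = 64 + 8 + 2 + 1 in binary powers of 2.
So 5^75 ≡ 296 · 228 · 25 · 5 ≡ 174 (mod 301).
Squaring chain: 174 → 176; never reaches −1, so base 5 is a Miller–Rabin witness that 301 is composite.

174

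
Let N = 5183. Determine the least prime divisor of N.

5183 is odd.
Digit sum 17, not divisible by 3.
Ends in 3: not divisible by 5.
7: 5183 = 7·740 + 3
11: 5183 = 11·471 + 2
13: 5183 = 13·398 + 9
17: 5183 = 17·304 + 15
19: 5183 = 19·272 + 15
23: 5183 = 23·225 + 8
29: 5183 = 29·178 + 21
31: 5183 = 31·167 + 6
37: 5183 = 37·140 + 3
41: 5183 = 41·126 + 17
43: 5183 = 43·120 + 23
47: 5183 = 47·110 + 13
53: 5183 = 53·97 + 42
59: 5183 = 59·87 + 50
61: 5183 = 61·84 + 59
67: 5183 = 67·77 + 24
71: 5183 = 71·73

71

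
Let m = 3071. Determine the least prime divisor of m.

3071 is odd.
Digit sum 11, not divisible by 3.
Ends in 1: not divisible by 5.
7: 3071 = 7·438 + 5
11: 3071 = 11·279 + 2
13: 3071 = 13·236 + 3
17: 3071 = 17·180 + 11
19: 3071 = 19·161 + 12
23: 3071 = 23·133 + 12
29: 3071 = 29·105 + 26
31: 3071 = 31·99 + 2
37: 3071 = 37·83

37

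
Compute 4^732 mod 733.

4^1 ≡ 4 (mod 733)
4^2 ≡ 4^2 = 16 ≡ 16 (mod 733)
4^4 ≡ 16^2 = 256 ≡ 256 (mod 733)
4^8 ≡ 256^2 = 65536 ≡ 299 (mod 733)
4^16 ≡ 299^2 = 89401 ≡ 708 (mod 733)
4^32 ≡ 708^2 = 501264 ≡ 625 (mod 733)
4^64 ≡ 625^2 = 390625 ≡ 669 (mod 733)
4^128 ≡ 669^2 = 447561 ≡ 431 (mod 733)
4^256 ≡ 431^2 = 185761 ≡ 312 (mod 733)
4^512 ≡ 312^2 = 97344 ≡ 588 (mod 733)
732 = 512 + 128 + 64 + 16 + 8 + 4 in binary powers of 2.
So 4^732 ≡ 588 · 431 · 669 · 708 · 299 · 256 ≡ 1 (mod 733).
Since the result is 1, base 4 gives no evidence that 733 is composite.

1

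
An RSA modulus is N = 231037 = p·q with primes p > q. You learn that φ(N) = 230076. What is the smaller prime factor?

φ(n) = (p−1)(q−1) = n − (p+q) + 1, so p + q = 231037 − 230076 + 1 = 962.
p and q are the roots of t² − 962t + 231037 = 0.
Discriminant: 962² − 4·231037 = 925444 − 924148 = 1296; √1296 = 36.
q = (962 − 36)/2 = 463, p = (962 + 36)/2 = 499.
Check: 463 · 499 = 231037.

463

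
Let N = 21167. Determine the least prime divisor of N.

21167 is odd.
Digit sum 17, not divisible by 3.
Ends in 7: not divisible by 5.
7: 21167 = 7·3023 + 6
11: 21167 = 11·1924 + 3
13: 21167 = 13·1628 + 3
17: 21167 = 17·1245 + 2
19: 21167 = 19·1114 + 1
23: 21167 = 23·920 + 7
29: 21167 = 29·729 + 26
31: 21167 = 31·682 + 25
37: 21167 = 37·572 + 3
41: 21167 = 41·516 + 11
43: 21167 = 43·492 + 11
47: 21167 = 47·450 + 17
53: 21167 = 53·399 + 20
59: 21167 = 59·358 + 45
61: 21167 = 61·347

61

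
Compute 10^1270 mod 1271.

10^1 ≡ 10 (mod 1271)
10^2 ≡ 10^2 = 100 ≡ 100 (mod 1271)
10^4 ≡ 100^2 = 10000 ≡ 1103 (mod 1271)
10^8 ≡ 1103^2 = 1216609 ≡ 262 (mod 1271)
10^16 ≡ 262^2 = 68644 ≡ 10 (mod 1271)
10^32 ≡ 10^2 = 100 ≡ 100 (mod 1271)
10^64 ≡ 100^2 = 10000 ≡ 1103 (mod 1271)
10^128 ≡ 1103^2 = 1216609 ≡ 262 (mod 1271)
10^256 ≡ 262^2 = 68644 ≡ 10 (mod 1271)
10^512 ≡ 10^2 = 100 ≡ 100 (mod 1271)
10^1024 ≡ 100^2 = 10000 ≡ 1103 (mod 1271)
1270 = 1024 + 128 + 64 + 32 + 16 + 4 + 2 in binary powers of 2.
So 10^1270 ≡ 1103 · 262 · 1103 · 100 · 10 · 1103 · 100 ≡ 780 (mod 1271).
Since 780 ≠ 1, base 10 is a Fermat witness: 1271 is composite.

780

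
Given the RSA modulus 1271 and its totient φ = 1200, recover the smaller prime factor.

31

φ(n) = (p−1)(q−1) = n − (p+q) + 1, so p + q = 1271 − 1200 + 1 = 72.
p and q are the roots of t² − 72t + 1271 = 0.
Discriminant: 72² − 4·1271 = 5184 − 5084 = 100; √100 = 10.
q = (72 − 10)/2 = 31, p = (72 + 10)/2 = 41.
Check: 31 · 41 = 1271.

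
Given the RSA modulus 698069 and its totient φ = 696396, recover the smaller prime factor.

φ(n) = (p−1)(q−1) = n − (p+q) + 1, so p + q = 698069 − 696396 + 1 = 1674.
p and q are the roots of t² − 1674t + 698069 = 0.
Discriminant: 1674² − 4·698069 = 2802276 − 2792276 = 10000; √10000 = 100.
q = (1674 − 100)/2 = 787, p = (1674 + 100)/2 = 887.
Check: 787 · 887 = 698069.

787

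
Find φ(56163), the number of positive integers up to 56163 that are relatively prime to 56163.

Factor: 56163 = 3 · 97 · 193.
φ(56163) = (3−1) · (97−1) · (193−1) = 2 · 96 · 192 = 36864.

36864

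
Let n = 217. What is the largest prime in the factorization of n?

31

217 = 7 · 31
31 is prime.
So 217 = 7 · 31; the largest prime factor is 31.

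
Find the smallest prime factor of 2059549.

73

2059549 is odd.
Digit sum 34, not divisible by 3.
Ends in 9: not divisible by 5.
7: 2059549 = 7·294221 + 2
11: 2059549 = 11·187231 + 8
13: 2059549 = 13·158426 + 11
17: 2059549 = 17·121149 + 16
19: 2059549 = 19·108397 + 6
23: 2059549 = 23·89545 + 14
29: 2059549 = 29·71018 + 27
31: 2059549 = 31·66437 + 2
37: 2059549 = 37·55663 + 18
41: 2059549 = 41·50232 + 37
43: 2059549 = 43·47896 + 21
47: 2059549 = 47·43820 + 9
53: 2059549 = 53·38859 + 22
59: 2059549 = 59·34907 + 36
61: 2059549 = 61·33763 + 6
67: 2059549 = 67·30739 + 36
71: 2059549 = 71·29007 + 52
73: 2059549 = 73·28213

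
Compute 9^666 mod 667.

49

9^1 ≡ 9 (mod 667)
9^2 ≡ 9^2 = 81 ≡ 81 (mod 667)
9^4 ≡ 81^2 = 6561 ≡ 558 (mod 667)
9^8 ≡ 558^2 = 311364 ≡ 542 (mod 667)
9^16 ≡ 542^2 = 293764 ≡ 284 (mod 667)
9^32 ≡ 284^2 = 80656 ≡ 616 (mod 667)
9^64 ≡ 616^2 = 379456 ≡ 600 (mod 667)
9^128 ≡ 600^2 = 360000 ≡ 487 (mod 667)
9^256 ≡ 487^2 = 237169 ≡ 384 (mod 667)
9^512 ≡ 384^2 = 147456 ≡ 49 (mod 667)
666 = 512 + 128 + 16 + 8 + 2 in binary powers of 2.
So 9^666 ≡ 49 · 487 · 284 · 542 · 81 ≡ 49 (mod 667).
Since 49 ≠ 1, base 9 is a Fermat witness: 667 is composite.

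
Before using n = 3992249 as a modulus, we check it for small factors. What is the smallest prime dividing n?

3992249 is odd.
Digit sum 38, not divisible by 3.
Ends in 9: not divisible by 5.
7: 3992249 = 7·570321 + 2
11: 3992249 = 11·362931 + 8
13: 3992249 = 13·307096 + 1
17: 3992249 = 17·234838 + 3
19: 3992249 = 19·210118 + 7
23: 3992249 = 23·173576 + 1
29: 3992249 = 29·137663 + 22
31: 3992249 = 31·128782 + 7
37: 3992249 = 37·107898 + 23
41: 3992249 = 41·97371 + 38
43: 3992249 = 43·92843

43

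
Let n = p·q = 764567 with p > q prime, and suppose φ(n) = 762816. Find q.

823

φ(n) = (p−1)(q−1) = n − (p+q) + 1, so p + q = 764567 − 762816 + 1 = 1752.
p and q are the roots of t² − 1752t + 764567 = 0.
Discriminant: 1752² − 4·764567 = 3069504 − 3058268 = 11236; √11236 = 106.
q = (1752 − 106)/2 = 823, p = (1752 + 106)/2 = 929.
Check: 823 · 929 = 764567.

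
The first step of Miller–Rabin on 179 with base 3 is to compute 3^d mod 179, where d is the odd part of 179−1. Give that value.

1

179 − 1 = 178 = 2^1 · 89, so d = 89.
3^1 ≡ 3 (mod 179)
3^2 ≡ 3^2 = 9 ≡ 9 (mod 179)
3^4 ≡ 9^2 = 81 ≡ 81 (mod 179)
3^8 ≡ 81^2 = 6561 ≡ 117 (mod 179)
3^16 ≡ 117^2 = 13689 ≡ 85 (mod 179)
3^32 ≡ 85^2 = 7225 ≡ 65 (mod 179)
3^64 ≡ 65^2 = 4225 ≡ 108 (mod 179)
89 = 64 + 16 + 8 + 1 in binary powers of 2.
So 3^89 ≡ 108 · 85 · 117 · 3 ≡ 1 (mod 179).
Since 3^d ≡ 1 (mod 179), base 3 does not prove 179 composite.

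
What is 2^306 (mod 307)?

2^1 ≡ 2 (mod 307)
2^2 ≡ 2^2 = 4 ≡ 4 (mod 307)
2^4 ≡ 4^2 = 16 ≡ 16 (mod 307)
2^8 ≡ 16^2 = 256 ≡ 256 (mod 307)
2^16 ≡ 256^2 = 65536 ≡ 145 (mod 307)
2^32 ≡ 145^2 = 21025 ≡ 149 (mod 307)
2^64 ≡ 149^2 = 22201 ≡ 97 (mod 307)
2^128 ≡ 97^2 = 9409 ≡ 199 (mod 307)
2^256 ≡ 199^2 = 39601 ≡ 305 (mod 307)
306 = 256 + 32 + 16 + 2 in binary powers of 2.
So 2^306 ≡ 305 · 149 · 145 · 4 ≡ 1 (mod 307).
Since the result is 1, base 2 gives no evidence that 307 is composite.

1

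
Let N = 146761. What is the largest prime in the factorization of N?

97

146761 = 17 · 8633
8633 = 89 · 97
97 is prime.
So 146761 = 17 · 89 · 97; the largest prime factor is 97.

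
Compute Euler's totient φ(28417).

28080

Factor: 28417 = 157 · 181.
φ(28417) = (157−1) · (181−1) = 156 · 180 = 28080.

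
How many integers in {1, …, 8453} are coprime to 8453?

8268

Factor: 8453 = 79 · 107.
φ(8453) = (79−1) · (107−1) = 78 · 106 = 8268.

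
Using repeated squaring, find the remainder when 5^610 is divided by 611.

441

5^1 ≡ 5 (mod 611)
5^2 ≡ 5^2 = 25 ≡ 25 (mod 611)
5^4 ≡ 25^2 = 625 ≡ 14 (mod 611)
5^8 ≡ 14^2 = 196 ≡ 196 (mod 611)
5^16 ≡ 196^2 = 38416 ≡ 534 (mod 611)
5^32 ≡ 534^2 = 285156 ≡ 430 (mod 611)
5^64 ≡ 430^2 = 184900 ≡ 378 (mod 611)
5^128 ≡ 378^2 = 142884 ≡ 521 (mod 611)
5^256 ≡ 521^2 = 271441 ≡ 157 (mod 611)
5^512 ≡ 157^2 = 24649 ≡ 209 (mod 611)
610 = 512 + 64 + 32 + 2 in binary powers of 2.
So 5^610 ≡ 209 · 378 · 430 · 25 ≡ 441 (mod 611).
Since 441 ≠ 1, base 5 is a Fermat witness: 611 is composite.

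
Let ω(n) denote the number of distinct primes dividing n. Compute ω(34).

2

34 = 2 · 17
34 = 2 · 17, which has 2 distinct prime factors.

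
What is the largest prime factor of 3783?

3783 = 3 · 1261
1261 = 13 · 97
97 is prime.
So 3783 = 3 · 13 · 97; the largest prime factor is 97.

97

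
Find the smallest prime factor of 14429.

47

14429 is odd.
Digit sum 20, not divisible by 3.
Ends in 9: not divisible by 5.
7: 14429 = 7·2061 + 2
11: 14429 = 11·1311 + 8
13: 14429 = 13·1109 + 12
17: 14429 = 17·848 + 13
19: 14429 = 19·759 + 8
23: 14429 = 23·627 + 8
29: 14429 = 29·497 + 16
31: 14429 = 31·465 + 14
37: 14429 = 37·389 + 36
41: 14429 = 41·351 + 38
43: 14429 = 43·335 + 24
47: 14429 = 47·307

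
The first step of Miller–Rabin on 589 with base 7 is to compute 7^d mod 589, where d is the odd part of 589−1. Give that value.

589 − 1 = 588 = 2^2 · 147, so d = 147.
7^1 ≡ 7 (mod 589)
7^2 ≡ 7^2 = 49 ≡ 49 (mod 589)
7^4 ≡ 49^2 = 2401 ≡ 45 (mod 589)
7^8 ≡ 45^2 = 2025 ≡ 258 (mod 589)
7^16 ≡ 258^2 = 66564 ≡ 7 (mod 589)
7^32 ≡ 7^2 = 49 ≡ 49 (mod 589)
7^64 ≡ 49^2 = 2401 ≡ 45 (mod 589)
7^128 ≡ 45^2 = 2025 ≡ 258 (mod 589)
147 = 128 + 16 + 2 + 1 in binary powers of 2.
So 7^147 ≡ 258 · 7 · 49 · 7 ≡ 419 (mod 589).
Squaring chain: 419 → 39; never reaches −1, so base 7 is a Miller–Rabin witness that 589 is composite.

419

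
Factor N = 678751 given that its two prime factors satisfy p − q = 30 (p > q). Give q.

Since p = q + 30, we have 678751 = q(q + 30), so q² + 30q − 678751 = 0.
Discriminant: 30² + 4·678751 = 900 + 2715004 = 2715904; √2715904 = 1648.
q = (−30 + 1648)/2 = 809, and p = q + 30 = 839.
Check: 809 · 839 = 678751.

809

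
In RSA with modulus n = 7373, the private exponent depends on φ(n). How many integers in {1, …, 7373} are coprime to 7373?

Factor: 7373 = 73 · 101.
φ(7373) = (73−1) · (101−1) = 72 · 100 = 7200.

7200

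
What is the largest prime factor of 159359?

73

159359 = 37 · 4307
4307 = 59 · 73
73 is prime.
So 159359 = 37 · 59 · 73; the largest prime factor is 73.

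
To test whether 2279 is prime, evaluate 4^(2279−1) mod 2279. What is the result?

1526

4^1 ≡ 4 (mod 2279)
4^2 ≡ 4^2 = 16 ≡ 16 (mod 2279)
4^4 ≡ 16^2 = 256 ≡ 256 (mod 2279)
4^8 ≡ 256^2 = 65536 ≡ 1724 (mod 2279)
4^16 ≡ 1724^2 = 2972176 ≡ 360 (mod 2279)
4^32 ≡ 360^2 = 129600 ≡ 1976 (mod 2279)
4^64 ≡ 1976^2 = 3904576 ≡ 649 (mod 2279)
4^128 ≡ 649^2 = 421201 ≡ 1865 (mod 2279)
4^256 ≡ 1865^2 = 3478225 ≡ 471 (mod 2279)
4^512 ≡ 471^2 = 221841 ≡ 778 (mod 2279)
4^1024 ≡ 778^2 = 605284 ≡ 1349 (mod 2279)
4^2048 ≡ 1349^2 = 1819801 ≡ 1159 (mod 2279)
2278 = 2048 + 128 + 64 + 32 + 4 + 2 in binary powers of 2.
So 4^2278 ≡ 1159 · 1865 · 649 · 1976 · 256 · 16 ≡ 1526 (mod 2279).
Since 1526 ≠ 1, base 4 is a Fermat witness: 2279 is composite.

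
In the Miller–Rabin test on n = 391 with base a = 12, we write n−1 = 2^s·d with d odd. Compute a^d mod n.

215

391 − 1 = 390 = 2^1 · 195, so d = 195.
12^1 ≡ 12 (mod 391)
12^2 ≡ 12^2 = 144 ≡ 144 (mod 391)
12^4 ≡ 144^2 = 20736 ≡ 13 (mod 391)
12^8 ≡ 13^2 = 169 ≡ 169 (mod 391)
12^16 ≡ 169^2 = 28561 ≡ 18 (mod 391)
12^32 ≡ 18^2 = 324 ≡ 324 (mod 391)
12^64 ≡ 324^2 = 104976 ≡ 188 (mod 391)
12^128 ≡ 188^2 = 35344 ≡ 154 (mod 391)
195 = 128 + 64 + 2 + 1 in binary powers of 2.
So 12^195 ≡ 154 · 188 · 144 · 12 ≡ 215 (mod 391).
Squaring chain: 215; never reaches −1, so base 12 is a Miller–Rabin witness that 391 is composite.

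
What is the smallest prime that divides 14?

14 is even: 2 divides it.

2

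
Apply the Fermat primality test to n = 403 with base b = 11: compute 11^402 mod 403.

11^1 ≡ 11 (mod 403)
11^2 ≡ 11^2 = 121 ≡ 121 (mod 403)
11^4 ≡ 121^2 = 14641 ≡ 133 (mod 403)
11^8 ≡ 133^2 = 17689 ≡ 360 (mod 403)
11^16 ≡ 360^2 = 129600 ≡ 237 (mod 403)
11^32 ≡ 237^2 = 56169 ≡ 152 (mod 403)
11^64 ≡ 152^2 = 23104 ≡ 133 (mod 403)
11^128 ≡ 133^2 = 17689 ≡ 360 (mod 403)
11^256 ≡ 360^2 = 129600 ≡ 237 (mod 403)
402 = 256 + 128 + 16 + 2 in binary powers of 2.
So 11^402 ≡ 237 · 360 · 237 · 121 ≡ 233 (mod 403).
Since 233 ≠ 1, base 11 is a Fermat witness: 403 is composite.

233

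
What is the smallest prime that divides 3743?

3743 is odd.
Digit sum 17, not divisible by 3.
Ends in 3: not divisible by 5.
7: 3743 = 7·534 + 5
11: 3743 = 11·340 + 3
13: 3743 = 13·287 + 12
17: 3743 = 17·220 + 3
19: 3743 = 19·197

19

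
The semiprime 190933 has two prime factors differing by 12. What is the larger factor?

443

Since p = q + 12, we have 190933 = q(q + 12), so q² + 12q − 190933 = 0.
Discriminant: 12² + 4·190933 = 144 + 763732 = 763876; √763876 = 874.
q = (−12 + 874)/2 = 431, and p = q + 12 = 443.
Check: 431 · 443 = 190933.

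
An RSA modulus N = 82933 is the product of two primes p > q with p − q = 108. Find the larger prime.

Since p = q + 108, we have 82933 = q(q + 108), so q² + 108q − 82933 = 0.
Discriminant: 108² + 4·82933 = 11664 + 331732 = 343396; √343396 = 586.
q = (−108 + 586)/2 = 239, and p = q + 108 = 347.
Check: 239 · 347 = 82933.

347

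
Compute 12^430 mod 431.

1

12^1 ≡ 12 (mod 431)
12^2 ≡ 12^2 = 144 ≡ 144 (mod 431)
12^4 ≡ 144^2 = 20736 ≡ 48 (mod 431)
12^8 ≡ 48^2 = 2304 ≡ 149 (mod 431)
12^16 ≡ 149^2 = 22201 ≡ 220 (mod 431)
12^32 ≡ 220^2 = 48400 ≡ 128 (mod 431)
12^64 ≡ 128^2 = 16384 ≡ 6 (mod 431)
12^128 ≡ 6^2 = 36 ≡ 36 (mod 431)
12^256 ≡ 36^2 = 1296 ≡ 3 (mod 431)
430 = 256 + 128 + 32 + 8 + 4 + 2 in binary powers of 2.
So 12^430 ≡ 3 · 36 · 128 · 149 · 48 · 144 ≡ 1 (mod 431).
Since the result is 1, base 12 gives no evidence that 431 is composite.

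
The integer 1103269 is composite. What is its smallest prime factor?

1103269 is odd.
Digit sum 22, not divisible by 3.
Ends in 9: not divisible by 5.
7: 1103269 = 7·157609 + 6
11: 1103269 = 11·100297 + 2
13: 1103269 = 13·84866 + 11
17: 1103269 = 17·64898 + 3
19: 1103269 = 19·58066 + 15
23: 1103269 = 23·47968 + 5
29: 1103269 = 29·38043 + 22
31: 1103269 = 31·35589 + 10
37: 1103269 = 37·29818 + 3
41: 1103269 = 41·26909

41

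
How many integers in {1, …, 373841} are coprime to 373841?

340992

Factor: 373841 = 13 · 149 · 193.
φ(373841) = (13−1) · (149−1) · (193−1) = 12 · 148 · 192 = 340992.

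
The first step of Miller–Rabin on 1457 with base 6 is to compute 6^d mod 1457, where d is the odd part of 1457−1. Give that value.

1457 − 1 = 1456 = 2^4 · 91, so d = 91.
6^1 ≡ 6 (mod 1457)
6^2 ≡ 6^2 = 36 ≡ 36 (mod 1457)
6^4 ≡ 36^2 = 1296 ≡ 1296 (mod 1457)
6^8 ≡ 1296^2 = 1679616 ≡ 1152 (mod 1457)
6^16 ≡ 1152^2 = 1327104 ≡ 1234 (mod 1457)
6^32 ≡ 1234^2 = 1522756 ≡ 191 (mod 1457)
6^64 ≡ 191^2 = 36481 ≡ 56 (mod 1457)
91 = 64 + 16 + 8 + 2 + 1 in binary powers of 2.
So 6^91 ≡ 56 · 1234 · 1152 · 36 · 6 ≡ 1277 (mod 1457).
Squaring chain: 1277 → 346 → 242 → 284; never reaches −1, so base 6 is a Miller–Rabin witness that 1457 is composite.

1277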